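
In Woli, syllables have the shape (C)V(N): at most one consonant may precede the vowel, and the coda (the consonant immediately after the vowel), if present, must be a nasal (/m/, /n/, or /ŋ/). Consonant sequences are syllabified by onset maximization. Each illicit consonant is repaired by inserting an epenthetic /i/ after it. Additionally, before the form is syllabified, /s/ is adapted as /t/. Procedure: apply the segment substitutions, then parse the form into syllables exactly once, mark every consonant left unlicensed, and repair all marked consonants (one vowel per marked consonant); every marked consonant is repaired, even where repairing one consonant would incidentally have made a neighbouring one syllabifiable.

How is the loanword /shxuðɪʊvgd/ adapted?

tihixuðɪʊvigidi

Substitution: /s/ → /t/, giving /thxuðɪʊvgd/.
The consonants /t/, /h/, /v/, /g/, /d/ cannot be parsed into a legal (C)V(N) syllable (only a nasal (/m/, /n/, or /ŋ/) is licensed in coda position; onsets are limited to one consonant).
Inserting the epenthetic vowel yields /t/ → /ti/, /h/ → /hi/, /v/ → /vi/, /g/ → /gi/, /d/ → /di/.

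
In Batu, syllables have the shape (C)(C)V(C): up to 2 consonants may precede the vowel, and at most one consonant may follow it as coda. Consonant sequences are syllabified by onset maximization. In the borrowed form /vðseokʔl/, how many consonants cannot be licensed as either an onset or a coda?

3

Under (C)(C)V(C), the unsyllabifiable consonants are /v/, /ʔ/, /l/ (at most one coda consonant is licensed; onsets may contain at most 2 consonants).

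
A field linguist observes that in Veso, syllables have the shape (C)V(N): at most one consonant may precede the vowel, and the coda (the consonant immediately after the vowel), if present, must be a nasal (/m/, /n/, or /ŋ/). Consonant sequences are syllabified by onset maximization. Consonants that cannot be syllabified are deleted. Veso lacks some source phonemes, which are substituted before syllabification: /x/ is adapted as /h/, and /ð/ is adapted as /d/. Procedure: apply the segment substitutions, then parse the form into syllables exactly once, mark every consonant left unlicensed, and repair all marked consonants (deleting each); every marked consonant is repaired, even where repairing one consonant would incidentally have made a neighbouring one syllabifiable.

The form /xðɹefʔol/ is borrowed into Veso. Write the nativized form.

Substitution: /x/ → /h/, /ð/ → /d/, giving /hdɹefʔol/.
Syllabifying with onset maximization leaves /h/, /d/, /f/, /l/ stranded (only a nasal (/m/, /n/, or /ŋ/) is licensed in coda position; onsets are limited to one consonant).
Deletion applies to /h/, /d/, /f/, /l/.

ɹeʔo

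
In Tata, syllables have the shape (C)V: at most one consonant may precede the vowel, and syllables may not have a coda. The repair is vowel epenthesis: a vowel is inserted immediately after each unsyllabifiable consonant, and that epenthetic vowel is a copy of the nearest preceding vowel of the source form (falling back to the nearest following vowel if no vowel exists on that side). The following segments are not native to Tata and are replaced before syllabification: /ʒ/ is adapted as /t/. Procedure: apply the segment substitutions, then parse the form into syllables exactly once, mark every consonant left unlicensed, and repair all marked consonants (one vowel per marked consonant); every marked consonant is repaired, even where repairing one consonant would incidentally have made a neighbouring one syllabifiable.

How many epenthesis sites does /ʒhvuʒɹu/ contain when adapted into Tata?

After substitution the input is /thvutɹu/.
The unsyllabifiable consonants are /t/, /h/, /t/; each receives one epenthetic vowel.

3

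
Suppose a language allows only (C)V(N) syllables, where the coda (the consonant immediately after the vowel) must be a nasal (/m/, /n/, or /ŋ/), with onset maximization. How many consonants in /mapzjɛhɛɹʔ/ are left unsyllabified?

4

Under (C)V(N), the unsyllabifiable consonants are /p/, /z/, /ɹ/, /ʔ/ (only a nasal (/m/, /n/, or /ŋ/) is licensed in coda position; onsets are limited to one consonant).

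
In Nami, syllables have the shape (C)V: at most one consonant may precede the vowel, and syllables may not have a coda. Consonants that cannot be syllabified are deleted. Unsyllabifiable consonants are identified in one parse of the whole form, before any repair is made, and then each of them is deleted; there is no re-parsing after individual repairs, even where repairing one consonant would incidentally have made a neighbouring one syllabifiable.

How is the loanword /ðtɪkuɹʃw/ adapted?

Syllabifying with onset maximization leaves /ð/, /ɹ/, /ʃ/, /w/ stranded (no codas are permitted; onsets are limited to one consonant).
Deleting the stranded consonants removes /ð/, /ɹ/, /ʃ/, /w/.

tɪku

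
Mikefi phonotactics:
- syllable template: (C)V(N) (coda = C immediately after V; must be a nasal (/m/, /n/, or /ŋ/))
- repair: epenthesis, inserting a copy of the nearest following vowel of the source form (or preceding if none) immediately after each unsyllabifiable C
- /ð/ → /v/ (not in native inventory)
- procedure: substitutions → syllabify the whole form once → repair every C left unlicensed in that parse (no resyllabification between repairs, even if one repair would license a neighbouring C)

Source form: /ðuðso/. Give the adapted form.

Substitution: /ð/ → /v/, giving /vuvso/.
Under (C)V(N), the unsyllabifiable consonants are /v/ (only a nasal (/m/, /n/, or /ŋ/) is licensed in coda position; onsets are limited to one consonant).
Epenthesis after each stranded consonant: /v/ → /vo/.

vuvoso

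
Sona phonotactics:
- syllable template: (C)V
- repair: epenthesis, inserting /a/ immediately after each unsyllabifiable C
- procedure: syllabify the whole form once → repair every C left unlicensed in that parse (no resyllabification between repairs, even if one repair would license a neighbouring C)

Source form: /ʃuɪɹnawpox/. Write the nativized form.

ʃuɪɹanawapoxa

The consonants /ɹ/, /w/, /x/ cannot be parsed into a legal (C)V syllable (no codas are permitted; onsets are limited to one consonant).
Each unlicensed consonant becomes the onset of a new syllable: /ɹ/ → /ɹa/, /w/ → /wa/, /x/ → /xa/.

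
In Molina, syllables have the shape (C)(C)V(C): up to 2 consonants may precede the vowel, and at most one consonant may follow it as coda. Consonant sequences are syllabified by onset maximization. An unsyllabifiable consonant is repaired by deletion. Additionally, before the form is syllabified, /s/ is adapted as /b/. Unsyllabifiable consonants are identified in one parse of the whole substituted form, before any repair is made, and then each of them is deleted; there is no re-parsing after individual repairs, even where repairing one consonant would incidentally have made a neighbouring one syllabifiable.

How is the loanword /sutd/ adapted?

but

Substitution: /s/ → /b/, giving /butd/.
Under (C)(C)V(C), the unsyllabifiable consonants are /d/ (at most one coda consonant is licensed; onsets may contain at most 2 consonants).
Deletion applies to /d/.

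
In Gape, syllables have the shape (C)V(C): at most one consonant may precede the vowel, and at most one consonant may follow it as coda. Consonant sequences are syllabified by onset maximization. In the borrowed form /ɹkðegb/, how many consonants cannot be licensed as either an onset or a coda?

Syllabifying with onset maximization leaves /ɹ/, /k/, /b/ stranded (at most one coda consonant is licensed; onsets are limited to one consonant).

3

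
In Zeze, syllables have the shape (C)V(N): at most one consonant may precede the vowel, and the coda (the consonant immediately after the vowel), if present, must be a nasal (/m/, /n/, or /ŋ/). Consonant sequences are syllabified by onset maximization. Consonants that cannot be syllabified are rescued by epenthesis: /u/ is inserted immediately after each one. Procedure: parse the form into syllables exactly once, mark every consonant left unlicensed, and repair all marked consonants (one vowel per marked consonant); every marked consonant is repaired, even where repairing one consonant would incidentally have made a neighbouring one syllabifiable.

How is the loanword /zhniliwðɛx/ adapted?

The consonants /z/, /h/, /w/, /x/ cannot be parsed into a legal (C)V(N) syllable (only a nasal (/m/, /n/, or /ŋ/) is licensed in coda position; onsets are limited to one consonant).
Each unlicensed consonant becomes the onset of a new syllable: /z/ → /zu/, /h/ → /hu/, /w/ → /wu/, /x/ → /xu/.

zuhuniliwuðɛxu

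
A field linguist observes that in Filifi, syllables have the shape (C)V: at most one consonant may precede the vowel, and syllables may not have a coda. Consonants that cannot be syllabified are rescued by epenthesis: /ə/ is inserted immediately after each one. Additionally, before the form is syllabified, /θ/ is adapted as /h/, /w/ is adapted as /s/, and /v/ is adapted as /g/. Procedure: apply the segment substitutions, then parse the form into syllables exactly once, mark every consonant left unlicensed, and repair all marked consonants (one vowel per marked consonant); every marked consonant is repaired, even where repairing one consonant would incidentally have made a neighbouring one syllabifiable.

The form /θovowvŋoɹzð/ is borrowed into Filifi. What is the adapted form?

hogosəgəŋoɹəzəðə

Substitution: /θ/ → /h/, /v/ → /g/, /w/ → /s/, giving /hogosgŋoɹzð/.
The consonants /s/, /g/, /ɹ/, /z/, /ð/ cannot be parsed into a legal (C)V syllable (no codas are permitted; onsets are limited to one consonant).
Inserting the epenthetic vowel yields /s/ → /sə/, /g/ → /gə/, /ɹ/ → /ɹə/, /z/ → /zə/, /ð/ → /ðə/.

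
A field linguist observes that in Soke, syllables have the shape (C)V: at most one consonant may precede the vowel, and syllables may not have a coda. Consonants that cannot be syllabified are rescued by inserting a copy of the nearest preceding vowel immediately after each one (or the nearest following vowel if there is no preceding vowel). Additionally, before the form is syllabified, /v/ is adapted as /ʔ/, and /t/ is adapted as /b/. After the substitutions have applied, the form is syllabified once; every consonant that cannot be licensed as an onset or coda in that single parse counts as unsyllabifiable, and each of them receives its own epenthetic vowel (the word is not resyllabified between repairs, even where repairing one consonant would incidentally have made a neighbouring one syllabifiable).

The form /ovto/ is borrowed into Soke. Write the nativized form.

oʔobo

Substitution: /v/ → /ʔ/, /t/ → /b/, giving /oʔbo/.
Under (C)V, the unsyllabifiable consonants are /ʔ/ (no codas are permitted; onsets are limited to one consonant).
Each unlicensed consonant becomes the onset of a new syllable: /ʔ/ → /ʔo/.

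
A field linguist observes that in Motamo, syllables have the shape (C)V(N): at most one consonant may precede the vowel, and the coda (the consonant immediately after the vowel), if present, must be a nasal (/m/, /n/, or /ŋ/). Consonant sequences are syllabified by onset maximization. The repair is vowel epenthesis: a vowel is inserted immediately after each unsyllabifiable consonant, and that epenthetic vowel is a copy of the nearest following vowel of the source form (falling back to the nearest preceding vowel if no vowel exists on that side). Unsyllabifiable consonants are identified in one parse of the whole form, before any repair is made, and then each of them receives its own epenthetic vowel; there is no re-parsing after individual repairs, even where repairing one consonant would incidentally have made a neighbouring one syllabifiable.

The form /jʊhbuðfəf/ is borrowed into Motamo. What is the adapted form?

The consonants /h/, /ð/, /f/ cannot be parsed into a legal (C)V(N) syllable (only a nasal (/m/, /n/, or /ŋ/) is licensed in coda position; onsets are limited to one consonant).
Epenthesis after each stranded consonant: /h/ → /hu/, /ð/ → /ðə/, /f/ → /fə/.

jʊhubuðəfəfə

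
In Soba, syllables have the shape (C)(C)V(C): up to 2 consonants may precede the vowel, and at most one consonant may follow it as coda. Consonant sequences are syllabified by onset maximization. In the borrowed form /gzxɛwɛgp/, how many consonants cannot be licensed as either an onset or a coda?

Under (C)(C)V(C), the unsyllabifiable consonants are /g/, /p/ (at most one coda consonant is licensed; onsets may contain at most 2 consonants).

2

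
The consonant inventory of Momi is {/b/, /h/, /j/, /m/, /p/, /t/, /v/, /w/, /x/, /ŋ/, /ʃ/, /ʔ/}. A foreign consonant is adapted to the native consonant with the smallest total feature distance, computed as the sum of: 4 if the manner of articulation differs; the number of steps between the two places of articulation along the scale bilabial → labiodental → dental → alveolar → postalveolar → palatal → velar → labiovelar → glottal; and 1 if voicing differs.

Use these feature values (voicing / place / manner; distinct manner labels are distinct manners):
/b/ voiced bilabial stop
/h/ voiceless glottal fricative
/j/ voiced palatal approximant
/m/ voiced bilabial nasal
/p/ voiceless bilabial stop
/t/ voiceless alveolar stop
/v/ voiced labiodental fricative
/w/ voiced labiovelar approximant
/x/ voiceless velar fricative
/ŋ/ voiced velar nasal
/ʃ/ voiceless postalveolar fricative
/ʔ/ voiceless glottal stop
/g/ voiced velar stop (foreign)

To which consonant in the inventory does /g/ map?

/ʔ/ is closest: same manner (stop), place distance 2 (velar→glottal), voicing differs (+1); total 3. Next closest is /t/ at distance 4.

ʔ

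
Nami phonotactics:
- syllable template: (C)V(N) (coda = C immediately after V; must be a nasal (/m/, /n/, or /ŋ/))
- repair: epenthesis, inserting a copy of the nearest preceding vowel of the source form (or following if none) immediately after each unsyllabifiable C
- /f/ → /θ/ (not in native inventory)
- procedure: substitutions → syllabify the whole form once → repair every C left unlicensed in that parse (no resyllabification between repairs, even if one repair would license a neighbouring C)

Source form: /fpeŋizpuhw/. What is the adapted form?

θepeŋizipuhuwu

Substitution: /f/ → /θ/, giving /θpeŋizpuhw/.
Under (C)V(N), the unsyllabifiable consonants are /θ/, /z/, /h/, /w/ (only a nasal (/m/, /n/, or /ŋ/) is licensed in coda position; onsets are limited to one consonant).
Each unlicensed consonant becomes the onset of a new syllable: /θ/ → /θe/, /z/ → /zi/, /h/ → /hu/, /w/ → /wu/.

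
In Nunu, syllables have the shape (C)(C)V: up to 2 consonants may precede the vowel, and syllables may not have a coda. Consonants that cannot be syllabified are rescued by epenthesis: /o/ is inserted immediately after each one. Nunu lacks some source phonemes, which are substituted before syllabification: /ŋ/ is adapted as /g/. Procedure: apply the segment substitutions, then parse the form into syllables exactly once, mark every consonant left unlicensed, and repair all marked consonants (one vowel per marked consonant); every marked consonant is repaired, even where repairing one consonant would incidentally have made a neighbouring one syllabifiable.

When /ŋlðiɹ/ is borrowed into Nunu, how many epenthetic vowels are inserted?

After substitution the input is /glðiɹ/.
The unsyllabifiable consonants are /g/, /ɹ/; each receives one epenthetic vowel.

2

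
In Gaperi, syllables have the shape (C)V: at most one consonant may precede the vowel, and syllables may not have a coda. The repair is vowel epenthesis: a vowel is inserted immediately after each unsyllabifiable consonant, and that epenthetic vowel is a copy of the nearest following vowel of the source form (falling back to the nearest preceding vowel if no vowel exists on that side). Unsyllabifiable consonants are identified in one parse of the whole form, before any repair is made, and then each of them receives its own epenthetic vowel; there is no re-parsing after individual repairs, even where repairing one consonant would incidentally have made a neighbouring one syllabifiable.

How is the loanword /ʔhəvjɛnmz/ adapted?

Syllabifying with onset maximization leaves /ʔ/, /v/, /n/, /m/, /z/ stranded (no codas are permitted; onsets are limited to one consonant).
Each unlicensed consonant becomes the onset of a new syllable: /ʔ/ → /ʔə/, /v/ → /vɛ/, /n/ → /nɛ/, /m/ → /mɛ/, /z/ → /zɛ/.

ʔəhəvɛjɛnɛmɛzɛ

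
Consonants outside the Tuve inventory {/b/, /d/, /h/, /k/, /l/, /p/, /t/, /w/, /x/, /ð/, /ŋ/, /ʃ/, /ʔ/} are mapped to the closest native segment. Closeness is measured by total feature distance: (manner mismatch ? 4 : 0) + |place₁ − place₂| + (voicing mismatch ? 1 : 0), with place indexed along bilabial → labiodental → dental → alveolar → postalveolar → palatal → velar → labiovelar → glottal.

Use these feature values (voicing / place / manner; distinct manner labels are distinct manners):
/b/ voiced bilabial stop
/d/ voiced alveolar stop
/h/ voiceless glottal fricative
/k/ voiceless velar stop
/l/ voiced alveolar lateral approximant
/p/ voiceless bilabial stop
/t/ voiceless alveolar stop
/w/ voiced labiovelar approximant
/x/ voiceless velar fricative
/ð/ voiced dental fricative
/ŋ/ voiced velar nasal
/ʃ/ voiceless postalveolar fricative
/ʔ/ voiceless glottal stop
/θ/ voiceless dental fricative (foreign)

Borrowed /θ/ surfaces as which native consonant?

ð

/ð/ is closest: same manner (fricative), place distance 0 (dental→dental), voicing differs (+1); total 1. Next closest is /ʃ/ at distance 2.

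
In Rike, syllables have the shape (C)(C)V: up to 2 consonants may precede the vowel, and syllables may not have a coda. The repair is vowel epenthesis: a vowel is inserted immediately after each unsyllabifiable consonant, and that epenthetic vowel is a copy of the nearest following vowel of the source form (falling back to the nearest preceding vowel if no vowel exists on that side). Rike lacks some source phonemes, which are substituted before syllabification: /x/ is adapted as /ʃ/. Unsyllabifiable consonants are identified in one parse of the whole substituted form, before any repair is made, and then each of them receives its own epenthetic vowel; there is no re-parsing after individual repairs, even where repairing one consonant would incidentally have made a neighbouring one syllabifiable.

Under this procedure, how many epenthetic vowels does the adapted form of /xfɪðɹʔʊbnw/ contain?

After substitution the input is /ʃfɪðɹʔʊbnw/.
The unsyllabifiable consonants are /ð/, /b/, /n/, /w/; each receives one epenthetic vowel.

4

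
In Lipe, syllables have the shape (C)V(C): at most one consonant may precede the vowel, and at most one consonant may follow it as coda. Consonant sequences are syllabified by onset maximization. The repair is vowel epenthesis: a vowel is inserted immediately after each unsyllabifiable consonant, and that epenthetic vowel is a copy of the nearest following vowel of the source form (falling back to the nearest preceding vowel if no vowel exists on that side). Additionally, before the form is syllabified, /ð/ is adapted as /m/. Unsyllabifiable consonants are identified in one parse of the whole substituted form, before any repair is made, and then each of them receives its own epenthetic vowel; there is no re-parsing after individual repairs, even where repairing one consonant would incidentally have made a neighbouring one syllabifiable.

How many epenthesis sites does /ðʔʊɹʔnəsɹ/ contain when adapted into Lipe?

After substitution the input is /mʔʊɹʔnəsɹ/.
The unsyllabifiable consonants are /m/, /ʔ/, /ɹ/; each receives one epenthetic vowel.

3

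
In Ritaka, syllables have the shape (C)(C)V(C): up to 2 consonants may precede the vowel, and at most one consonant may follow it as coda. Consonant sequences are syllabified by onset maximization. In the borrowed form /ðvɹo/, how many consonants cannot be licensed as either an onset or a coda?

Under (C)(C)V(C), the unsyllabifiable consonants are /ð/ (at most one coda consonant is licensed; onsets may contain at most 2 consonants).

1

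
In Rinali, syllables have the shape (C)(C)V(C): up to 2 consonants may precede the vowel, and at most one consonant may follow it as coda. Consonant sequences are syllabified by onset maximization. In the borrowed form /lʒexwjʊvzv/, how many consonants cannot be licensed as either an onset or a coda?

2

The consonants /z/, /v/ cannot be parsed into a legal (C)(C)V(C) syllable (at most one coda consonant is licensed; onsets may contain at most 2 consonants).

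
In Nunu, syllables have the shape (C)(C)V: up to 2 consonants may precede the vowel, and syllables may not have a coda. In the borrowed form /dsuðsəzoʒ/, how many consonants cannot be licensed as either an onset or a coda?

1

Syllabifying with onset maximization leaves /ʒ/ stranded (no codas are permitted; onsets may contain at most 2 consonants).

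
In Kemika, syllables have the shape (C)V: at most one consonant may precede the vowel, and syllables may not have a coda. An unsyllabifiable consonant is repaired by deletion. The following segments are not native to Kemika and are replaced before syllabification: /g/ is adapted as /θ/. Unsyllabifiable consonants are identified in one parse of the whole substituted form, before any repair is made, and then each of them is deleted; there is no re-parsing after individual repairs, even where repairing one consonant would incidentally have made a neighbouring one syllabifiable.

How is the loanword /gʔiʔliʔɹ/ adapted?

ʔili

Substitution: /g/ → /θ/, giving /θʔiʔliʔɹ/.
Under (C)V, the unsyllabifiable consonants are /θ/, /ʔ/, /ʔ/, /ɹ/ (no codas are permitted; onsets are limited to one consonant).
Each unlicensed consonant is deleted: /θ/, /ʔ/, /ʔ/, /ɹ/.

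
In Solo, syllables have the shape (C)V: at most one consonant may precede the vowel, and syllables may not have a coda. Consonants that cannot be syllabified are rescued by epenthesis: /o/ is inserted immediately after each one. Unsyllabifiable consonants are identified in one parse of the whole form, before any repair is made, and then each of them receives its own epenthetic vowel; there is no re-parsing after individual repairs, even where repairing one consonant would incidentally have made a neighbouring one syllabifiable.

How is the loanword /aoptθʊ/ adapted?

aopotoθʊ

Syllabifying with onset maximization leaves /p/, /t/ stranded (no codas are permitted; onsets are limited to one consonant).
Epenthesis after each stranded consonant: /p/ → /po/, /t/ → /to/.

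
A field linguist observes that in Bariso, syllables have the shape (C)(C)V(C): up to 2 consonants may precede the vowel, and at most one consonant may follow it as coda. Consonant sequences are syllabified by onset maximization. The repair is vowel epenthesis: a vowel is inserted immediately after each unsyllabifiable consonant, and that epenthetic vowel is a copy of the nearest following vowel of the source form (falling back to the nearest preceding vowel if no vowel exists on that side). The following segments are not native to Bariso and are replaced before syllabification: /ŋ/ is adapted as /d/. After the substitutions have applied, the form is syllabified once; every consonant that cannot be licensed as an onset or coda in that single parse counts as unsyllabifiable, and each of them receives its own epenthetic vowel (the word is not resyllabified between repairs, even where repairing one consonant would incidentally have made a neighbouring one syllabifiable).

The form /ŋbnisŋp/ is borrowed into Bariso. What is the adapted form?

dibnisdipi

Substitution: /ŋ/ → /d/, giving /dbnisdp/.
Syllabifying with onset maximization leaves /d/, /d/, /p/ stranded (at most one coda consonant is licensed; onsets may contain at most 2 consonants).
Inserting the epenthetic vowel yields /d/ → /di/, /d/ → /di/, /p/ → /pi/.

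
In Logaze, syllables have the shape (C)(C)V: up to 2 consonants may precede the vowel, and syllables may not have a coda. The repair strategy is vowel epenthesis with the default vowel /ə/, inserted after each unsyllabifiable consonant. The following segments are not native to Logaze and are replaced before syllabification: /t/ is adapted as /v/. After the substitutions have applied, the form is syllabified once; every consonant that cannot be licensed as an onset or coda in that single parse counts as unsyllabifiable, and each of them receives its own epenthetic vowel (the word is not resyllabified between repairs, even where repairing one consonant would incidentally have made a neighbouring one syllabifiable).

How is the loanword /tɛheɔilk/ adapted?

vɛheɔiləkə

Substitution: /t/ → /v/, giving /vɛheɔilk/.
The consonants /l/, /k/ cannot be parsed into a legal (C)(C)V syllable (no codas are permitted; onsets may contain at most 2 consonants).
Each unlicensed consonant becomes the onset of a new syllable: /l/ → /lə/, /k/ → /kə/.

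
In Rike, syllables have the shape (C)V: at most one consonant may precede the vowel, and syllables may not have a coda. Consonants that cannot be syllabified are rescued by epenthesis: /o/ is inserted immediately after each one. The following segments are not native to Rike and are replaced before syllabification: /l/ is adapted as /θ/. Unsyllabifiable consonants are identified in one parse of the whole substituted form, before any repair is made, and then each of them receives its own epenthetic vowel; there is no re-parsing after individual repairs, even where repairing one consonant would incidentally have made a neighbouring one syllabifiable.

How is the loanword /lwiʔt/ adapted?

Substitution: /l/ → /θ/, giving /θwiʔt/.
Syllabifying with onset maximization leaves /θ/, /ʔ/, /t/ stranded (no codas are permitted; onsets are limited to one consonant).
Epenthesis after each stranded consonant: /θ/ → /θo/, /ʔ/ → /ʔo/, /t/ → /to/.

θowiʔoto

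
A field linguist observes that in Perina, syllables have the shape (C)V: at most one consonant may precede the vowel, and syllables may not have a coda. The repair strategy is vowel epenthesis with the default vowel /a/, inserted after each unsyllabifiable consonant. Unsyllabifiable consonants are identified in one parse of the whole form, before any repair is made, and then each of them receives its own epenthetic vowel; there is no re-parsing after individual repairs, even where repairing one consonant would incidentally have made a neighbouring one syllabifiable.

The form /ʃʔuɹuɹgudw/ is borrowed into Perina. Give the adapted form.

Under (C)V, the unsyllabifiable consonants are /ʃ/, /ɹ/, /d/, /w/ (no codas are permitted; onsets are limited to one consonant).
Epenthesis after each stranded consonant: /ʃ/ → /ʃa/, /ɹ/ → /ɹa/, /d/ → /da/, /w/ → /wa/.

ʃaʔuɹuɹagudawa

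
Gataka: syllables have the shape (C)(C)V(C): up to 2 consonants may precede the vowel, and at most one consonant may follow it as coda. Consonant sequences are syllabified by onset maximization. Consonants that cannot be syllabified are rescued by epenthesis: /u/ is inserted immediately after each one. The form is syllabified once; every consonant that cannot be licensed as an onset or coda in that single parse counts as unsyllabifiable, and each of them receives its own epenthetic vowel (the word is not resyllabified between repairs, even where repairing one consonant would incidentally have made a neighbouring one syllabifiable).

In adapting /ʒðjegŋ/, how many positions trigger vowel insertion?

2

The unsyllabifiable consonants are /ʒ/, /ŋ/; each receives one epenthetic vowel.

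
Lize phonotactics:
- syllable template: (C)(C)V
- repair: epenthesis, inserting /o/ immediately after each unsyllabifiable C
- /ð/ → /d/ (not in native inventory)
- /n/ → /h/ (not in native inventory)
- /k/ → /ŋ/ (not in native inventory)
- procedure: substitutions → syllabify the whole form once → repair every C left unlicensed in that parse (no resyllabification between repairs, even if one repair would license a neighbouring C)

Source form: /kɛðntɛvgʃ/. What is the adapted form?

ŋɛdohtɛvogoʃo

Substitution: /k/ → /ŋ/, /ð/ → /d/, /n/ → /h/, giving /ŋɛdhtɛvgʃ/.
Syllabifying with onset maximization leaves /d/, /v/, /g/, /ʃ/ stranded (no codas are permitted; onsets may contain at most 2 consonants).
Epenthesis after each stranded consonant: /d/ → /do/, /v/ → /vo/, /g/ → /go/, /ʃ/ → /ʃo/.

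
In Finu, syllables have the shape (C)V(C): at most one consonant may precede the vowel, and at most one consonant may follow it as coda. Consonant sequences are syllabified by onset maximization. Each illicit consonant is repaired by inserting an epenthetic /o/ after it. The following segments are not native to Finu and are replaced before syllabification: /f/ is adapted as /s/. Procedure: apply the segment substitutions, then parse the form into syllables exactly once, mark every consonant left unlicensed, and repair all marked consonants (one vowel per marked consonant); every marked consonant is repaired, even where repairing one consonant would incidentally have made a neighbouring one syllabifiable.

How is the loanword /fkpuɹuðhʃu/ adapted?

sokopuɹuðhoʃu

Substitution: /f/ → /s/, giving /skpuɹuðhʃu/.
Syllabifying with onset maximization leaves /s/, /k/, /h/ stranded (at most one coda consonant is licensed; onsets are limited to one consonant).
Epenthesis after each stranded consonant: /s/ → /so/, /k/ → /ko/, /h/ → /ho/.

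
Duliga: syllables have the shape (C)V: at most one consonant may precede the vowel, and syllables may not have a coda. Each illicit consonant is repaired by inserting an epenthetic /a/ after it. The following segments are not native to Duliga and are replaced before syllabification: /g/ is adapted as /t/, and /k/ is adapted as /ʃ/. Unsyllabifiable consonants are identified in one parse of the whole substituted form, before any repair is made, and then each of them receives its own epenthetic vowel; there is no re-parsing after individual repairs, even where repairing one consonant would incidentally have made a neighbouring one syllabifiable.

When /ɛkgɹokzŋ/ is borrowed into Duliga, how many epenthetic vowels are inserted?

After substitution the input is /ɛʃtɹoʃzŋ/.
The unsyllabifiable consonants are /ʃ/, /t/, /ʃ/, /z/, /ŋ/; each receives one epenthetic vowel.

5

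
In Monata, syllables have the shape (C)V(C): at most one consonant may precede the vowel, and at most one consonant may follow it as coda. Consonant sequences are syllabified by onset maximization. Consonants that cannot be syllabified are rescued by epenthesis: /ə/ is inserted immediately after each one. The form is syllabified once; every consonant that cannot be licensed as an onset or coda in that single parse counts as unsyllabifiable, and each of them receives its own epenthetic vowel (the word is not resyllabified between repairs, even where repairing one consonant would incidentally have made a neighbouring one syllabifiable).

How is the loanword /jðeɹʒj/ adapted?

Syllabifying with onset maximization leaves /j/, /ʒ/, /j/ stranded (at most one coda consonant is licensed; onsets are limited to one consonant).
Each unlicensed consonant becomes the onset of a new syllable: /j/ → /jə/, /ʒ/ → /ʒə/, /j/ → /jə/.

jəðeɹʒəjə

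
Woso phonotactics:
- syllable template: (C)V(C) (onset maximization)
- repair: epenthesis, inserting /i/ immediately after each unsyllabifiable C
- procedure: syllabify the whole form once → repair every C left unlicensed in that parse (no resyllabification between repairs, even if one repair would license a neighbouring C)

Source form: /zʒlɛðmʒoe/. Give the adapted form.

ziʒilɛðmiʒoe

Under (C)V(C), the unsyllabifiable consonants are /z/, /ʒ/, /m/ (at most one coda consonant is licensed; onsets are limited to one consonant).
Each unlicensed consonant becomes the onset of a new syllable: /z/ → /zi/, /ʒ/ → /ʒi/, /m/ → /mi/.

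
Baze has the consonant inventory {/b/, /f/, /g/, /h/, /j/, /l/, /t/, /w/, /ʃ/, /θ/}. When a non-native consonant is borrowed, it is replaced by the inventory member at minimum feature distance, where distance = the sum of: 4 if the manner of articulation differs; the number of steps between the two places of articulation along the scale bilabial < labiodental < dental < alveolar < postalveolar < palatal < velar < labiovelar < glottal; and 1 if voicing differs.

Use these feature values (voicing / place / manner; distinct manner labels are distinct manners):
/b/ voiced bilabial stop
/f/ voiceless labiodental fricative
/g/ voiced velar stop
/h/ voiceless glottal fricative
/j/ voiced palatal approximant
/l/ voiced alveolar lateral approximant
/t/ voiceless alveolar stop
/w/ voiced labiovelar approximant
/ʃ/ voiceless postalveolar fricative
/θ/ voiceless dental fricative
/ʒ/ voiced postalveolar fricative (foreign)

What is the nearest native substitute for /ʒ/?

/ʃ/ is closest: same manner (fricative), place distance 0 (postalveolar→postalveolar), voicing differs (+1); total 1. Next closest is /θ/ at distance 3.

ʃ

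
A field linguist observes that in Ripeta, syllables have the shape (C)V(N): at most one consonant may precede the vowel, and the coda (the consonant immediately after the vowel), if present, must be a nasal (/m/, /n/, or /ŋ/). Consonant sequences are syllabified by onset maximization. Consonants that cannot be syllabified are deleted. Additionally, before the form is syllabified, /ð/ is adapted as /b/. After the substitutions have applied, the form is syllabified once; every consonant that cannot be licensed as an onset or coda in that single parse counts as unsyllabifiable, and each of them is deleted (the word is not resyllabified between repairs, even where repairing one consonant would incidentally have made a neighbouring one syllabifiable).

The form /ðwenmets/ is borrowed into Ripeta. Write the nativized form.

wenme

Substitution: /ð/ → /b/, giving /bwenmets/.
Under (C)V(N), the unsyllabifiable consonants are /b/, /t/, /s/ (only a nasal (/m/, /n/, or /ŋ/) is licensed in coda position; onsets are limited to one consonant).
Deleting the stranded consonants removes /b/, /t/, /s/.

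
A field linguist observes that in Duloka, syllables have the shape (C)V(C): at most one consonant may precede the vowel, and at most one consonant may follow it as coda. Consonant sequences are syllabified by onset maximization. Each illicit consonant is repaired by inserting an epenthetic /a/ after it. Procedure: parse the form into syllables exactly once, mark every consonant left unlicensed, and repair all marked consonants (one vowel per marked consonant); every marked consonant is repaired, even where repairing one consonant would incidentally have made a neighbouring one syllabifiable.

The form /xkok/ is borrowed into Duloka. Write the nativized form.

xakok

Under (C)V(C), the unsyllabifiable consonants are /x/ (at most one coda consonant is licensed; onsets are limited to one consonant).
Epenthesis after each stranded consonant: /x/ → /xa/.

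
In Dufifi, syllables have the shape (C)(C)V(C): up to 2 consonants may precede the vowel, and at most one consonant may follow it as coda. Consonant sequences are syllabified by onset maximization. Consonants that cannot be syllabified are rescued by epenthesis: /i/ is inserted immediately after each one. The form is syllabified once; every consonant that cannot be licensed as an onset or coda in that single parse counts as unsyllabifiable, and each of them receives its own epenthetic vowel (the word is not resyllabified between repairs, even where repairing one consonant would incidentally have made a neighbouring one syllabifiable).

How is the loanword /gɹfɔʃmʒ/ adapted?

Syllabifying with onset maximization leaves /g/, /m/, /ʒ/ stranded (at most one coda consonant is licensed; onsets may contain at most 2 consonants).
Epenthesis after each stranded consonant: /g/ → /gi/, /m/ → /mi/, /ʒ/ → /ʒi/.

giɹfɔʃmiʒi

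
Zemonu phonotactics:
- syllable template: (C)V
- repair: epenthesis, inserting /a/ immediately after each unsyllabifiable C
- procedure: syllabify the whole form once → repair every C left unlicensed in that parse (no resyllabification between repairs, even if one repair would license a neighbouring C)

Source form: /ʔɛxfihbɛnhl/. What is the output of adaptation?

The consonants /x/, /h/, /n/, /h/, /l/ cannot be parsed into a legal (C)V syllable (no codas are permitted; onsets are limited to one consonant).
Epenthesis after each stranded consonant: /x/ → /xa/, /h/ → /ha/, /n/ → /na/, /h/ → /ha/, /l/ → /la/.

ʔɛxafihabɛnahala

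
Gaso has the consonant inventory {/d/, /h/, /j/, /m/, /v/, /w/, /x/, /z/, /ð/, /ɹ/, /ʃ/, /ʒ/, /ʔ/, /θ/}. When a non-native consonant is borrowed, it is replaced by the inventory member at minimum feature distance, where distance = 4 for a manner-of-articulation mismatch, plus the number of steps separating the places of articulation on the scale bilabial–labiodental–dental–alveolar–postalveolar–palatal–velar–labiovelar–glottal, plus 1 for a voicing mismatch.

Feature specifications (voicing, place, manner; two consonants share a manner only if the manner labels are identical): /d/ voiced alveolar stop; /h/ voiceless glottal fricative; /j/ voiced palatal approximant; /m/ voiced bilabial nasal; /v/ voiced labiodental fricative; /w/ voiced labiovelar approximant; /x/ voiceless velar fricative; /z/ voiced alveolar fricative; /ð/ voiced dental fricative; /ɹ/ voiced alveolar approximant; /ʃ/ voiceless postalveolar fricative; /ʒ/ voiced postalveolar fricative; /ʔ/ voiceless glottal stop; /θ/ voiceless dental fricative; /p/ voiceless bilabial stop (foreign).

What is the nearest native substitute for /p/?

/d/ is closest: same manner (stop), place distance 3 (bilabial→alveolar), voicing differs (+1); total 4. Next closest is /m/ at distance 5.

d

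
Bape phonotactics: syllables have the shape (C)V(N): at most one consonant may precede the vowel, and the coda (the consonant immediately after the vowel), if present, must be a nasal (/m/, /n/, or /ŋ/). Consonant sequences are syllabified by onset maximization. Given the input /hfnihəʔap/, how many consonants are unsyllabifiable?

3

Syllabifying with onset maximization leaves /h/, /f/, /p/ stranded (only a nasal (/m/, /n/, or /ŋ/) is licensed in coda position; onsets are limited to one consonant).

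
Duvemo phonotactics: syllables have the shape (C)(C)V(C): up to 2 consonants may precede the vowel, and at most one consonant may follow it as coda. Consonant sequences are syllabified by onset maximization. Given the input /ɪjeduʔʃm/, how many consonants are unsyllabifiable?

2

Syllabifying with onset maximization leaves /ʃ/, /m/ stranded (at most one coda consonant is licensed; onsets may contain at most 2 consonants).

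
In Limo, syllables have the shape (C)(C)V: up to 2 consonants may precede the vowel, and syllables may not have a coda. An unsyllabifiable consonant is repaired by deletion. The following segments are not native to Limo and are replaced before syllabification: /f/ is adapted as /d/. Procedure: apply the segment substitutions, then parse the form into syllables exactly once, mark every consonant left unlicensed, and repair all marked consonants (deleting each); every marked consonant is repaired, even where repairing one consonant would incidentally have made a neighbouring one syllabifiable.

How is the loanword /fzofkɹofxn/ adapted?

Substitution: /f/ → /d/, giving /dzodkɹodxn/.
The consonants /d/, /d/, /x/, /n/ cannot be parsed into a legal (C)(C)V syllable (no codas are permitted; onsets may contain at most 2 consonants).
Deleting the stranded consonants removes /d/, /d/, /x/, /n/.

dzokɹo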